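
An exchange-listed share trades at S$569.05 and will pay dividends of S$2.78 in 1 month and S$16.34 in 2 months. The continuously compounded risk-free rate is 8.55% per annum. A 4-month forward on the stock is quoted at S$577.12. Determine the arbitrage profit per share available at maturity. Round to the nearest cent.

S$11.03 per share

PV(dividends) I = 2.78·e^(−0.0855·1/12) + 16.34·e^(−0.0855·2/12) = 18.8691
Fair forward F* = (S − I)·e^(rT) = (569.05 − 18.8691)·e^0.028500 = 550.1809 × 1.028910 = 566.0866
Market S$577.12 > fair 566.0866: forward overpriced → cash-and-carry (borrow at r, buy the stock and collect the dividends, short the forward).
Profit at T = |F_mkt − F*| = |577.12 − 566.0866| = S$11.03 per share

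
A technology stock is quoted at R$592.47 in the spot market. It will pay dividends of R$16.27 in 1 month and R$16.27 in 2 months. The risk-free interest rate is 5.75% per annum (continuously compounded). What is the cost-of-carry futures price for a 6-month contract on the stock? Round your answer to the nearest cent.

R$576.50

PV(dividends) I = 16.27·e^(−0.0575·1/12) + 16.27·e^(−0.0575·2/12)
I = 16.1922 + 16.1148 = 32.3070
F = (S − I)·e^(rT) = (592.47 − 32.3070) · e^(0.0575·6/12)
= 560.1630 · e^0.028750 = 560.1630 × 1.029167 = R$576.50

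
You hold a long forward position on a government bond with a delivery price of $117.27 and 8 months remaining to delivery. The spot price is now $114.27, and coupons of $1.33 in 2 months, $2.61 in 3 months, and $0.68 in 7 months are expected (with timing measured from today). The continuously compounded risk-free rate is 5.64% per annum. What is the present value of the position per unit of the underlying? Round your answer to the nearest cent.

-$3.22

PV(remaining coupons) I = 1.33·e^(−0.0564·2/12) + 2.61·e^(−0.0564·3/12) + 0.68·e^(−0.0564·7/12) = 4.5490
Current forward F = (S − I)·e^(rT) = (114.27 − 4.5490)·e^(0.0564·8/12) = 109.7210 × 1.038316 = 113.9251
Value (long) = (F − K)·e^(−rT) = (113.9251 − 117.27) × 0.963098 = -3.2215
Value = -$3.22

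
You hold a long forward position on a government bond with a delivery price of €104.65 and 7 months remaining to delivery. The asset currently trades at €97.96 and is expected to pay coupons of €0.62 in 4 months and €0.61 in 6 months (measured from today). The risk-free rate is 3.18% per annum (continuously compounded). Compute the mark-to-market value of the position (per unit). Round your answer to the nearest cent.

PV(remaining coupons) I = 0.62·e^(−0.0318·4/12) + 0.61·e^(−0.0318·6/12) = 1.2138
Current forward F = (S − I)·e^(rT) = (97.96 − 1.2138)·e^(0.0318·7/12) = 96.7462 × 1.018723 = 98.5576
Value (long) = (F − K)·e^(−rT) = (98.5576 − 104.65) × 0.981621 = -5.9804
Value = -€5.98

-€5.98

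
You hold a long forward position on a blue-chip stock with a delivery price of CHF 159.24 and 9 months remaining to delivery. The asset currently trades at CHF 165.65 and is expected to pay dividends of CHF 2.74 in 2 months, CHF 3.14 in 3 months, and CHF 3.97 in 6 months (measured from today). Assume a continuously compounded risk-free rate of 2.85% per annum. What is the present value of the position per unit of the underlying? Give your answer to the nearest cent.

CHF 0.02

PV(remaining dividends) I = 2.74·e^(−0.0285·2/12) + 3.14·e^(−0.0285·3/12) + 3.97·e^(−0.0285·6/12) = 9.7586
Current forward F = (S − I)·e^(rT) = (165.65 − 9.7586)·e^(0.0285·9/12) = 155.8914 × 1.021605 = 159.2594
Value (long) = (F − K)·e^(−rT) = (159.2594 − 159.24) × 0.978852 = 0.0190
Value = CHF 0.02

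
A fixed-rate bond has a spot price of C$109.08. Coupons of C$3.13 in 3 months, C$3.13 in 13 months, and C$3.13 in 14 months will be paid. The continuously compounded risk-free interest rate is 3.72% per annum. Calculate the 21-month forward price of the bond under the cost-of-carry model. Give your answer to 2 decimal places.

PV(coupons) I = 3.13·e^(−0.0372·3/12) + 3.13·e^(−0.0372·13/12) + 3.13·e^(−0.0372·14/12)
I = 3.1010 + 3.0064 + 2.9971 = 9.1045
F = (S − I)·e^(rT) = (109.08 − 9.1045) · e^(0.0372·21/12)
= 99.9755 · e^0.065100 = 99.9755 × 1.067266 = C$106.70

C$106.70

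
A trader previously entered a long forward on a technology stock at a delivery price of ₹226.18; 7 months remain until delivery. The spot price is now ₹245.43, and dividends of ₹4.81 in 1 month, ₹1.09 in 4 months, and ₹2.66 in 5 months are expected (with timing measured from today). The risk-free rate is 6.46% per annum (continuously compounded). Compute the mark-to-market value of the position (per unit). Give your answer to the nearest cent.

PV(remaining dividends) I = 4.81·e^(−0.0646·1/12) + 1.09·e^(−0.0646·4/12) + 2.66·e^(−0.0646·5/12) = 8.4403
Current forward F = (S − I)·e^(rT) = (245.43 − 8.4403)·e^(0.0646·7/12) = 236.9897 × 1.038402 = 246.0906
Value (long) = (F − K)·e^(−rT) = (246.0906 − 226.18) × 0.963018 = 19.1743
Value = ₹19.17

₹19.17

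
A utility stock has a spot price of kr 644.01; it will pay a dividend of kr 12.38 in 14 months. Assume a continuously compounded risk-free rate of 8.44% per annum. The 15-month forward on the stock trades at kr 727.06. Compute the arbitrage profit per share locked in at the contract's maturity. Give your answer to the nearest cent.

kr 23.86 per share

PV(dividends) I = 12.38·e^(−0.0844·14/12) = 11.2191
Fair forward F* = (S − I)·e^(rT) = (644.01 − 11.2191)·e^0.105500 = 632.7909 × 1.111266 = 703.1990
Market kr 727.06 > fair 703.1990: forward overpriced → cash-and-carry (borrow at r, buy the stock and collect the dividends, short the forward).
Profit at T = |F_mkt − F*| = |727.06 − 703.1990| = kr 23.86 per share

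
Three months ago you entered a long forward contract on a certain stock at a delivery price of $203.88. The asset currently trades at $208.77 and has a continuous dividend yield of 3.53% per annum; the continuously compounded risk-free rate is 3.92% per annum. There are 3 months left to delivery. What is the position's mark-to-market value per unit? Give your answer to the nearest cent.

$5.04

Current fair forward for the remaining 3 months: F = S·e^((r − q)·T), (r − q) = 0.0392 − 0.0353 = 0.0039
F = 208.77 · e^(0.0039 × 3/12) = 208.77 × 1.000975 = 208.9736
Value of long forward = (F − K)·e^(−rT) = (208.9736 − 203.88) · e^(−0.0392·3/12)
= 5.0936 × 0.990248 = 5.04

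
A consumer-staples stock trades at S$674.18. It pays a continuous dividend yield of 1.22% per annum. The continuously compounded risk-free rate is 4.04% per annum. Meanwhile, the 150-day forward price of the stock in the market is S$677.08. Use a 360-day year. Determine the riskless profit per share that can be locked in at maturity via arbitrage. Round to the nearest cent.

Fair forward: F* = S·e^(carry·T), with carry = (r − q) = 0.0404 − 0.0122 = 0.0282
F* = 674.18 · e^(0.0282 × 150/360) = 674.18 · e^0.011750 = 674.18 × 1.011819 = S$682.1481
Market S$677.08 < fair S$682.1481: forward underpriced → reverse cash-and-carry (short spot, go long the forward).
At maturity, profit = |F_mkt − F*| = |677.08 − 682.1481| = S$5.07 per share

S$5.07 per share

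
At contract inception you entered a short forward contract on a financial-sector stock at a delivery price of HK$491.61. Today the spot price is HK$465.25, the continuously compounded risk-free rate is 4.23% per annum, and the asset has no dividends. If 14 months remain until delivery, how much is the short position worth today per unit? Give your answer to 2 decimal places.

HK$2.69

Current fair forward for the remaining 14 months: F = S·e^(r·T), r = 0.0423
F = 465.25 · e^(0.0423 × 14/12) = 465.25 × 1.050588 = 488.7861
Value of long forward = (F − K)·e^(−rT) = (488.7861 − 491.61) · e^(−0.0423·14/12)
= -2.8239 × 0.951848 = -2.69
Short position value = −(long value) = HK$2.69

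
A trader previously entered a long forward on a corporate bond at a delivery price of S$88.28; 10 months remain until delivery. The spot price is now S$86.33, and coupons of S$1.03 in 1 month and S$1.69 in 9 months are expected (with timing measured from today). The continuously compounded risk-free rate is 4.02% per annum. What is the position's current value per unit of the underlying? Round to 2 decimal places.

PV(remaining coupons) I = 1.03·e^(−0.0402·1/12) + 1.69·e^(−0.0402·9/12) = 2.6664
Current forward F = (S − I)·e^(rT) = (86.33 − 2.6664)·e^(0.0402·10/12) = 83.6636 × 1.034067 = 86.5138
Value (long) = (F − K)·e^(−rT) = (86.5138 − 88.28) × 0.967055 = -1.7080
Value = -S$1.71

-S$1.71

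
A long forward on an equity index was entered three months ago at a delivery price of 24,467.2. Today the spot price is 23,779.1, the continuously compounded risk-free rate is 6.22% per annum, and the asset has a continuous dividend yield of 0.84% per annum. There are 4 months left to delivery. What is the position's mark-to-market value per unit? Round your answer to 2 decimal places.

-252.52

Current fair forward for the remaining 4 months: F = S·e^((r − q)·T), (r − q) = 0.0622 − 0.0084 = 0.0538
F = 23779.1 · e^(0.0538 × 4/12) = 23779.1 × 1.01809510 = 24209.3852
Value of long forward = (F − K)·e^(−rT) = (24209.3852 − 24467.2) · e^(−0.0622·4/12)
= -257.8148 × 0.97948012 = -252.52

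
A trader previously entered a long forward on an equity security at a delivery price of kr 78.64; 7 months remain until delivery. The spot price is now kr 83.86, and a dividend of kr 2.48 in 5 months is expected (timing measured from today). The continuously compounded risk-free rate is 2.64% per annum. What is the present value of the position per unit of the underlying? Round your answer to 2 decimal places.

PV(remaining dividends) I = 2.48·e^(−0.0264·5/12) = 2.4529
Current forward F = (S − I)·e^(rT) = (83.86 − 2.4529)·e^(0.0264·7/12) = 81.4071 × 1.015519 = 82.6705
Value (long) = (F − K)·e^(−rT) = (82.6705 − 78.64) × 0.984718 = 3.9689
Value = kr 3.97

kr 3.97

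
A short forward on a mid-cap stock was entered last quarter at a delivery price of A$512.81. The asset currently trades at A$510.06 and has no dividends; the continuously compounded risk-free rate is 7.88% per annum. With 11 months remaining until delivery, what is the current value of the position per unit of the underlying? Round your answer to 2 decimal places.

Current fair forward for the remaining 11 months: F = S·e^(r·T), r = 0.0788
F = 510.06 · e^(0.0788 × 11/12) = 510.06 × 1.074906 = 548.2666
Value of long forward = (F − K)·e^(−rT) = (548.2666 − 512.81) · e^(−0.0788·11/12)
= 35.4566 × 0.930314 = 32.99
Short position value = −(long value) = -A$32.99

-A$32.99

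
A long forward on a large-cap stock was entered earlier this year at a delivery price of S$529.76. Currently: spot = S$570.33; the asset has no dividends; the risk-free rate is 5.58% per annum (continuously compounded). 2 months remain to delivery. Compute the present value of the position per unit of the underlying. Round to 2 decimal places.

S$45.47

Current fair forward for the remaining 2 months: F = S·e^(r·T), r = 0.0558
F = 570.33 · e^(0.0558 × 2/12) = 570.33 × 1.009343 = 575.6586
Value of long forward = (F − K)·e^(−rT) = (575.6586 − 529.76) · e^(−0.0558·2/12)
= 45.8986 × 0.990743 = 45.47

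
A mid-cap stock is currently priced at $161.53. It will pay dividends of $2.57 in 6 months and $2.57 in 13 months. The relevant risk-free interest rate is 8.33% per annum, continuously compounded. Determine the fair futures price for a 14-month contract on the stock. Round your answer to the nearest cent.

$172.71

PV(dividends) I = 2.57·e^(−0.0833·6/12) + 2.57·e^(−0.0833·13/12)
I = 2.4652 + 2.3482 = 4.8134
F = (S − I)·e^(rT) = (161.53 − 4.8134) · e^(0.0833·14/12)
= 156.7166 · e^0.097183 = 156.7166 × 1.102062 = $172.71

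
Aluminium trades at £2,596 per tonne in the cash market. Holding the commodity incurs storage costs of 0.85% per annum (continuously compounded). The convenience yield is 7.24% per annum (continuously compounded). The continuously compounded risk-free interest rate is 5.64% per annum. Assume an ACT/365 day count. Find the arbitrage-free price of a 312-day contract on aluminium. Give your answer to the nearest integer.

Net carry = r + u − y = 0.0564 + 0.0085 − 0.0724 = -0.0075
F = S·e^((r+u−y)T) = 2596 · e^(-0.0075 × 312/365) = 2596 · e^-0.006411
= 2596 × 0.993610 = £2,579 per tonne

£2,579 per tonne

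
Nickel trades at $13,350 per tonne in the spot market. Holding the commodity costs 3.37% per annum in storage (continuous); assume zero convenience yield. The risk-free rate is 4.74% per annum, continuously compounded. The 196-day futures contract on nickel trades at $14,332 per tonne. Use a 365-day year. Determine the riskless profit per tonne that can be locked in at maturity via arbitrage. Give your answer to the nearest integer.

$388 per tonne

Fair futures: F* = S·e^(carry·T), with carry = (r + u) = 0.0474 + 0.0337 = 0.0811
F* = 13350 · e^(0.0811 × 196/365) = 13350 · e^0.043550 = 13350 × 1.044512 = $13944.2352
Market $14332 > fair $13944.2352: forward overpriced → cash-and-carry (buy spot, short the forward).
At maturity, profit = |F_mkt − F*| = |14332 − 13944.2352| = $388 per tonne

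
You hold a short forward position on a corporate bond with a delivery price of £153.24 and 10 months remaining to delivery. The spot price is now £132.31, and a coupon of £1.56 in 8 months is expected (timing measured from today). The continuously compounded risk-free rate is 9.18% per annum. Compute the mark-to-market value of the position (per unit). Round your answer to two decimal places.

PV(remaining coupons) I = 1.56·e^(−0.0918·8/12) = 1.4674
Current forward F = (S − I)·e^(rT) = (132.31 − 1.4674)·e^(0.0918·10/12) = 130.8426 × 1.079502 = 141.2448
Value (long) = (F − K)·e^(−rT) = (141.2448 − 153.24) × 0.926353 = -11.1118
Short position value = −(long value) = £11.11

£11.11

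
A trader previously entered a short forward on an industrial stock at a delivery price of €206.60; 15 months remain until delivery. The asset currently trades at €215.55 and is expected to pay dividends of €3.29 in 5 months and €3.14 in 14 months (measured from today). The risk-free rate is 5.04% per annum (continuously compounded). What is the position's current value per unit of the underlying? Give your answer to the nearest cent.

PV(remaining dividends) I = 3.29·e^(−0.0504·5/12) + 3.14·e^(−0.0504·14/12) = 6.1823
Current forward F = (S − I)·e^(rT) = (215.55 − 6.1823)·e^(0.0504·15/12) = 209.3677 × 1.065027 = 222.9823
Value (long) = (F − K)·e^(−rT) = (222.9823 − 206.60) × 0.938943 = 15.3820
Short position value = −(long value) = -€15.38

-€15.38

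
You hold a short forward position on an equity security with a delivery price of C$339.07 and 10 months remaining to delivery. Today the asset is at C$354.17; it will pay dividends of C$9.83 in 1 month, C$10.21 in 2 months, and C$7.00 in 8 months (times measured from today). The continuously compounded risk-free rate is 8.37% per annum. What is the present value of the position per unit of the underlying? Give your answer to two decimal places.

PV(remaining dividends) I = 9.83·e^(−0.0837·1/12) + 10.21·e^(−0.0837·2/12) + 7.00·e^(−0.0837·8/12) = 26.4503
Current forward F = (S − I)·e^(rT) = (354.17 − 26.4503)·e^(0.0837·10/12) = 327.7197 × 1.072240 = 351.3942
Value (long) = (F − K)·e^(−rT) = (351.3942 − 339.07) × 0.932627 = 11.4939
Short position value = −(long value) = -C$11.49

-C$11.49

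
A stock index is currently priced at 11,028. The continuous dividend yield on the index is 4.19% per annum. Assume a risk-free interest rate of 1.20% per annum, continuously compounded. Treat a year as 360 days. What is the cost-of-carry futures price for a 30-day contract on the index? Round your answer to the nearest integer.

11,001

F = S·e^((r − q)T) = 11028 · e^((0.0120 − 0.0419) × 30/360)
= 11028 · e^-0.002492 = 11028 × 0.997511
F = 11,001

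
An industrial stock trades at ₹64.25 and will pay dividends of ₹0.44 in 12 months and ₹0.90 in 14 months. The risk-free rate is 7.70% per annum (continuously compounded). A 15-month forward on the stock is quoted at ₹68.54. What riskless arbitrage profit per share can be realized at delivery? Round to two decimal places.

₹0.85 per share

PV(dividends) I = 0.44·e^(−0.0770·12/12) + 0.90·e^(−0.0770·14/12) = 1.2301
Fair forward F* = (S − I)·e^(rT) = (64.25 − 1.2301)·e^0.096250 = 63.0199 × 1.101034 = 69.3871
Market ₹68.54 < fair 69.3871: forward underpriced → reverse cash-and-carry (short the stock, invest proceeds at r, pay the dividends, go long the forward).
Profit at T = |F_mkt − F*| = |68.54 − 69.3871| = ₹0.85 per share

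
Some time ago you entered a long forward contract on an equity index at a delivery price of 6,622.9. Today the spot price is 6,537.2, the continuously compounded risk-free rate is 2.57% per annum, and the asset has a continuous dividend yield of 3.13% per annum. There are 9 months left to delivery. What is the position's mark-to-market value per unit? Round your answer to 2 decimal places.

-110.94

Current fair forward for the remaining 9 months: F = S·e^((r − q)·T), (r − q) = 0.0257 − 0.0313 = -0.0056
F = 6537.2 · e^(-0.0056 × 9/12) = 6537.2 × 0.99580881 = 6509.8014
Value of long forward = (F − K)·e^(−rT) = (6509.8014 − 6622.9) · e^(−0.0257·9/12)
= -113.0986 × 0.98090958 = -110.94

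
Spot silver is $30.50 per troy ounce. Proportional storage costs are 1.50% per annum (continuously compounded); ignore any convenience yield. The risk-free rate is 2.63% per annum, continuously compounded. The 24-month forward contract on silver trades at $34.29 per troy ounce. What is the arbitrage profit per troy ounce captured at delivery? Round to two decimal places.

Fair forward: F* = S·e^(carry·T), with carry = (r + u) = 0.0263 + 0.0150 = 0.0413
F* = 30.50 · e^(0.0413 × 24/12) = 30.50 · e^0.082600 = 30.50 × 1.086107 = $33.1263
Market $34.29 > fair $33.1263: forward overpriced → cash-and-carry (buy spot, short the forward).
At maturity, profit = |F_mkt − F*| = |34.29 − 33.1263| = $1.16 per troy ounce

$1.16 per troy ounce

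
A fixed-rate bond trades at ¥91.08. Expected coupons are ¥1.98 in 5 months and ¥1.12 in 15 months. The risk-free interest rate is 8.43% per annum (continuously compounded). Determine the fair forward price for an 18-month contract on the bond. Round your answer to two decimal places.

¥100.04

PV(coupons) I = 1.98·e^(−0.0843·5/12) + 1.12·e^(−0.0843·15/12)
I = 1.9117 + 1.0080 = 2.9197
F = (S − I)·e^(rT) = (91.08 − 2.9197) · e^(0.0843·18/12)
= 88.1603 · e^0.126450 = 88.1603 × 1.134793 = ¥100.04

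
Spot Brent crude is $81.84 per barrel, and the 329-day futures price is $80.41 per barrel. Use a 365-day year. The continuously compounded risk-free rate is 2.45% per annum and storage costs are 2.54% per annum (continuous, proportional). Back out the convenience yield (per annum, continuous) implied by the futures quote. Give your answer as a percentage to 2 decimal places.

6.95%

F = S·e^((r+u−y)T) ⇒ (r+u−y) = ln(F/S)/T
ln(80.41/81.84) = -0.017628; /T ⇒ -0.019557
y = r + u − ln(F/S)/T = 0.0245 + 0.0254 + 0.019557 = 0.069457
y = 6.95%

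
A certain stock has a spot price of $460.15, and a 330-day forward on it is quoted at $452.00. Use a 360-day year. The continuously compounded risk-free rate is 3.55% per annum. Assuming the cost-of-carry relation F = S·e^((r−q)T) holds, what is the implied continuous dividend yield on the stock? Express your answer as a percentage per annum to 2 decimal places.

5.50%

From F = S·e^((r−q)T): (r − q) = ln(F/S)/T
ln(452.00/460.15) = ln(0.982288) = -0.017871
(r − q) = -0.017871 / (330/360) = -0.019496
q = r − ln(F/S)/T = 0.0355 + 0.019496 = 0.054996
q = 5.50%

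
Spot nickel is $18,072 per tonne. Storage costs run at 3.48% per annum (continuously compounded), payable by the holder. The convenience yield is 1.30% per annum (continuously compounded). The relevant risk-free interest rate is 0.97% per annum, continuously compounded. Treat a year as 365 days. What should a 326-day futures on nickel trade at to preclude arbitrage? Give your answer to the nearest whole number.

$18,588 per tonne

Net carry = r + u − y = 0.0097 + 0.0348 − 0.0130 = 0.0315
F = S·e^((r+u−y)T) = 18072 · e^(0.0315 × 326/365) = 18072 · e^0.028134
= 18072 × 1.028533 = $18,588 per tonne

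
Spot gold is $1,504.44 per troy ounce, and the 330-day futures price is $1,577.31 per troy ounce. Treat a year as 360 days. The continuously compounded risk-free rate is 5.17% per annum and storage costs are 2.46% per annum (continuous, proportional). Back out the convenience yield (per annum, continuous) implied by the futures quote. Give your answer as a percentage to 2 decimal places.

F = S·e^((r+u−y)T) ⇒ (r+u−y) = ln(F/S)/T
ln(1577.31/1504.44) = 0.047300; /T ⇒ 0.051600
y = r + u − ln(F/S)/T = 0.0517 + 0.0246 − 0.051600 = 0.024700
y = 2.47%

2.47%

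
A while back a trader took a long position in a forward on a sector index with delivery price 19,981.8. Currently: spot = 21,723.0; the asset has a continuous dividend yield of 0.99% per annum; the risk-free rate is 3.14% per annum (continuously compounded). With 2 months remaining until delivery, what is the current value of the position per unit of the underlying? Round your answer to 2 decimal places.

Current fair forward for the remaining 2 months: F = S·e^((r − q)·T), (r − q) = 0.0314 − 0.0099 = 0.0215
F = 21723.0 · e^(0.0215 × 2/12) = 21723.0 × 1.00358976 = 21800.9804
Value of long forward = (F − K)·e^(−rT) = (21800.9804 − 19981.8) · e^(−0.0314·2/12)
= 1819.1804 × 0.99478034 = 1809.68

1809.68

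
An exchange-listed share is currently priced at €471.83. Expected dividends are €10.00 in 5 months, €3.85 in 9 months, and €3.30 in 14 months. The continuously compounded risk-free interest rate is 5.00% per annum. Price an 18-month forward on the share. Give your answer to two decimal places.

€490.67

PV(dividends) I = 10.00·e^(−0.0500·5/12) + 3.85·e^(−0.0500·9/12) + 3.30·e^(−0.0500·14/12)
I = 9.7938 + 3.7083 + 3.1130 = 16.6151
F = (S − I)·e^(rT) = (471.83 − 16.6151) · e^(0.0500·18/12)
= 455.2149 · e^0.075000 = 455.2149 × 1.077884 = €490.67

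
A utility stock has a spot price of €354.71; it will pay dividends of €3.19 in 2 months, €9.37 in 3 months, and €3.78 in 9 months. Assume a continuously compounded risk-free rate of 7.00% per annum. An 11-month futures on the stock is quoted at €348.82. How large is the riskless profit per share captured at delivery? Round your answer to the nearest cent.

PV(dividends) I = 3.19·e^(−0.0700·2/12) + 9.37·e^(−0.0700·3/12) + 3.78·e^(−0.0700·9/12) = 15.9471
Fair futures F* = (S − I)·e^(rT) = (354.71 − 15.9471)·e^0.064167 = 338.7629 × 1.066270 = 361.2127
Market €348.82 < fair 361.2127: forward underpriced → reverse cash-and-carry (short the stock, invest proceeds at r, pay the dividends, go long the forward).
Profit at T = |F_mkt − F*| = |348.82 − 361.2127| = €12.39 per share

€12.39 per share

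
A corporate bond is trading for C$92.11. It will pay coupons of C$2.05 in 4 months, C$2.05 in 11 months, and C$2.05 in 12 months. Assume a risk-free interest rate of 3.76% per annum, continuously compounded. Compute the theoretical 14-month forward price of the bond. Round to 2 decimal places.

C$89.99

PV(coupons) I = 2.05·e^(−0.0376·4/12) + 2.05·e^(−0.0376·11/12) + 2.05·e^(−0.0376·12/12)
I = 2.0245 + 1.9805 + 1.9744 = 5.9794
F = (S − I)·e^(rT) = (92.11 − 5.9794) · e^(0.0376·14/12)
= 86.1306 · e^0.043867 = 86.1306 × 1.044843 = C$89.99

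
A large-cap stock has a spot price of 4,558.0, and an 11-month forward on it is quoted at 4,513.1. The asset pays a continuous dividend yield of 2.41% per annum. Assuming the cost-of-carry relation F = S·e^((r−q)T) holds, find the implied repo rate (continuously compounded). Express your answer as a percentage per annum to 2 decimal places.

From F = S·e^((r−q)T): (r − q) = ln(F/S)/T
ln(4513.1/4558.0) = ln(0.990149) = -0.009900
(r − q) = -0.009900 / (11/12) = -0.010800
r = ln(F/S)/T + q = -0.010800 + 0.0241 = 0.013300
r = 1.33%

1.33%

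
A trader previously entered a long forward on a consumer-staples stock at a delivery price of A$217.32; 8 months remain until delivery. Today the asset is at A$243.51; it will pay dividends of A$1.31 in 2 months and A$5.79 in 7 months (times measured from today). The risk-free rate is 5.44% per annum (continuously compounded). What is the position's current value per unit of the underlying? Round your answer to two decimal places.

A$27.02

PV(remaining dividends) I = 1.31·e^(−0.0544·2/12) + 5.79·e^(−0.0544·7/12) = 6.9073
Current forward F = (S − I)·e^(rT) = (243.51 − 6.9073)·e^(0.0544·8/12) = 236.6027 × 1.036932 = 245.3409
Value (long) = (F − K)·e^(−rT) = (245.3409 − 217.32) × 0.964383 = 27.0229
Value = A$27.02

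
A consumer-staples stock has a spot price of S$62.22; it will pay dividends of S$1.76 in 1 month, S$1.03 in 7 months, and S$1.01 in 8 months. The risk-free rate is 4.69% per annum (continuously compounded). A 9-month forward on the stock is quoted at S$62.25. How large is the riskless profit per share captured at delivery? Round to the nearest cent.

S$1.67 per share

PV(dividends) I = 1.76·e^(−0.0469·1/12) + 1.03·e^(−0.0469·7/12) + 1.01·e^(−0.0469·8/12) = 3.7342
Fair forward F* = (S − I)·e^(rT) = (62.22 − 3.7342)·e^0.035175 = 58.4858 × 1.035801 = 60.5797
Market S$62.25 > fair 60.5797: forward overpriced → cash-and-carry (borrow at r, buy the stock and collect the dividends, short the forward).
Profit at T = |F_mkt − F*| = |62.25 − 60.5797| = S$1.67 per share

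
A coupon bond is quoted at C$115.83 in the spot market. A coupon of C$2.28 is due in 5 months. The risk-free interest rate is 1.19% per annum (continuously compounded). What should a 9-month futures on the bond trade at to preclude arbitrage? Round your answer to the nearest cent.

PV(coupons) I = 2.28·e^(−0.0119·5/12)
I = 2.2687
F = (S − I)·e^(rT) = (115.83 − 2.2687) · e^(0.0119·9/12)
= 113.5613 · e^0.008925 = 113.5613 × 1.008965 = C$114.58

C$114.58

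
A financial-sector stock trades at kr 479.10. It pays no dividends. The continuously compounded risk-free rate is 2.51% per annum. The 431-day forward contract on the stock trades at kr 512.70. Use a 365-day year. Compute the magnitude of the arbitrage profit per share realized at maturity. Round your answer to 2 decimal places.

Fair forward: F* = S·e^(carry·T), with carry = r = 0.0251
F* = 479.10 · e^(0.0251 × 431/365) = 479.10 · e^0.029639 = 479.10 × 1.030083 = kr 493.5128
Market kr 512.70 > fair kr 493.5128: forward overpriced → cash-and-carry (buy spot, short the forward).
At maturity, profit = |F_mkt − F*| = |512.70 − 493.5128| = kr 19.19 per share

kr 19.19 per share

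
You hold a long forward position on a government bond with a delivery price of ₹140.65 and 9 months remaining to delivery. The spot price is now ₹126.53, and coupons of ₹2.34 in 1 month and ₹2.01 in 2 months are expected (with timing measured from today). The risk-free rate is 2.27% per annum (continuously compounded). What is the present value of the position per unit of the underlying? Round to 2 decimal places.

-₹16.08

PV(remaining coupons) I = 2.34·e^(−0.0227·1/12) + 2.01·e^(−0.0227·2/12) = 4.3380
Current forward F = (S − I)·e^(rT) = (126.53 − 4.3380)·e^(0.0227·9/12) = 122.1920 × 1.017171 = 124.2902
Value (long) = (F − K)·e^(−rT) = (124.2902 − 140.65) × 0.983119 = -16.0836
Value = -₹16.08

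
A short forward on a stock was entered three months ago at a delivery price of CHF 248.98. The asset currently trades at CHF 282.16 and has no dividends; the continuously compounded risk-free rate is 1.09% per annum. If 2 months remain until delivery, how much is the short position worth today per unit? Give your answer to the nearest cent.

Current fair forward for the remaining 2 months: F = S·e^(r·T), r = 0.0109
F = 282.16 · e^(0.0109 × 2/12) = 282.16 × 1.001818 = 282.6730
Value of long forward = (F − K)·e^(−rT) = (282.6730 − 248.98) · e^(−0.0109·2/12)
= 33.6930 × 0.998185 = 33.63
Short position value = −(long value) = -CHF 33.63

-CHF 33.63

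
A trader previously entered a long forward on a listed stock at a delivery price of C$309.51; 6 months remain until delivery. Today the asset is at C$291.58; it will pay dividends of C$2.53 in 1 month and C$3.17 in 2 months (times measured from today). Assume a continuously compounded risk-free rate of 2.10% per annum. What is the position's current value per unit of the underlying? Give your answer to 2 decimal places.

-C$20.38

PV(remaining dividends) I = 2.53·e^(−0.0210·1/12) + 3.17·e^(−0.0210·2/12) = 5.6845
Current forward F = (S − I)·e^(rT) = (291.58 − 5.6845)·e^(0.0210·6/12) = 285.8955 × 1.010555 = 288.9131
Value (long) = (F − K)·e^(−rT) = (288.9131 − 309.51) × 0.989555 = -20.3818
Value = -C$20.38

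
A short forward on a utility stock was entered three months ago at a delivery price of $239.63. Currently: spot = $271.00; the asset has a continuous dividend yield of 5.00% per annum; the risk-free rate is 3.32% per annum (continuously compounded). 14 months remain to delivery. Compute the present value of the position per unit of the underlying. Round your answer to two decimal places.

-$25.12

Current fair forward for the remaining 14 months: F = S·e^((r − q)·T), (r − q) = 0.0332 − 0.0500 = -0.0168
F = 271.00 · e^(-0.0168 × 14/12) = 271.00 × 0.980591 = 265.7402
Value of long forward = (F − K)·e^(−rT) = (265.7402 − 239.63) · e^(−0.0332·14/12)
= 26.1102 × 0.962007 = 25.12
Short position value = −(long value) = -$25.12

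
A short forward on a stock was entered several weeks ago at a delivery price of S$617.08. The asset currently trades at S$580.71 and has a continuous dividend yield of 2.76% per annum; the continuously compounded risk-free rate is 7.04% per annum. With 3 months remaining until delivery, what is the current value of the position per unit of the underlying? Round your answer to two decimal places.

S$29.60

Current fair forward for the remaining 3 months: F = S·e^((r − q)·T), (r − q) = 0.0704 − 0.0276 = 0.0428
F = 580.71 · e^(0.0428 × 3/12) = 580.71 × 1.010757 = 586.9567
Value of long forward = (F − K)·e^(−rT) = (586.9567 − 617.08) · e^(−0.0704·3/12)
= -30.1233 × 0.982554 = -29.60
Short position value = −(long value) = S$29.60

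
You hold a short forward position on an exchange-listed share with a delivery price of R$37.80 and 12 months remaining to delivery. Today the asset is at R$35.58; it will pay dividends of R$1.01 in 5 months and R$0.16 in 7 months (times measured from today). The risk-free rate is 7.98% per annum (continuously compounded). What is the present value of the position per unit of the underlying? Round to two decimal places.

PV(remaining dividends) I = 1.01·e^(−0.0798·5/12) + 0.16·e^(−0.0798·7/12) = 1.1297
Current forward F = (S − I)·e^(rT) = (35.58 − 1.1297)·e^(0.0798·12/12) = 34.4503 × 1.083070 = 37.3121
Value (long) = (F − K)·e^(−rT) = (37.3121 − 37.80) × 0.923301 = -0.4505
Short position value = −(long value) = R$0.45

R$0.45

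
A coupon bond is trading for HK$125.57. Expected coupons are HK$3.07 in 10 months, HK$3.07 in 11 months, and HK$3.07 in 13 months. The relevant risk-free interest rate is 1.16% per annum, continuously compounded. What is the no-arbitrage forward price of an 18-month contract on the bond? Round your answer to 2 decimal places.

PV(coupons) I = 3.07·e^(−0.0116·10/12) + 3.07·e^(−0.0116·11/12) + 3.07·e^(−0.0116·13/12)
I = 3.0405 + 3.0375 + 3.0317 = 9.1097
F = (S − I)·e^(rT) = (125.57 − 9.1097) · e^(0.0116·18/12)
= 116.4603 · e^0.017400 = 116.4603 × 1.017552 = HK$118.50

HK$118.50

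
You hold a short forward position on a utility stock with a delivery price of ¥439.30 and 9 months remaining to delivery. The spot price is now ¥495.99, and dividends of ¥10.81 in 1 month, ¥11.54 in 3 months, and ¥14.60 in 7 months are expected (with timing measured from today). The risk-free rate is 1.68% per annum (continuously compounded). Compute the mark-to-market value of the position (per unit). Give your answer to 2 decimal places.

PV(remaining dividends) I = 10.81·e^(−0.0168·1/12) + 11.54·e^(−0.0168·3/12) + 14.60·e^(−0.0168·7/12) = 36.7441
Current forward F = (S − I)·e^(rT) = (495.99 − 36.7441)·e^(0.0168·9/12) = 459.2459 × 1.012680 = 465.0691
Value (long) = (F − K)·e^(−rT) = (465.0691 − 439.30) × 0.987479 = 25.4464
Short position value = −(long value) = -¥25.45

-¥25.45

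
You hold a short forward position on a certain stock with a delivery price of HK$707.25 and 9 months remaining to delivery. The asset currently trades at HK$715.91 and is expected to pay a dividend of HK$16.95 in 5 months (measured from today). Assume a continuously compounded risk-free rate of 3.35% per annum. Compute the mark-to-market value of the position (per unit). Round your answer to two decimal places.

-HK$9.49

PV(remaining dividends) I = 16.95·e^(−0.0335·5/12) = 16.7150
Current forward F = (S − I)·e^(rT) = (715.91 − 16.7150)·e^(0.0335·9/12) = 699.1950 × 1.025443 = 716.9846
Value (long) = (F − K)·e^(−rT) = (716.9846 − 707.25) × 0.975188 = 9.4931
Short position value = −(long value) = -HK$9.49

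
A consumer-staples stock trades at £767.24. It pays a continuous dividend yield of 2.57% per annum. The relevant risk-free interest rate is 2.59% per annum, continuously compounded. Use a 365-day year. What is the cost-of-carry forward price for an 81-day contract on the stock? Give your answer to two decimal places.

F = S·e^((r − q)T) = 767.24 · e^((0.0259 − 0.0257) × 81/365)
= 767.24 · e^0.000044 = 767.24 × 1.000044
F = £767.27

£767.27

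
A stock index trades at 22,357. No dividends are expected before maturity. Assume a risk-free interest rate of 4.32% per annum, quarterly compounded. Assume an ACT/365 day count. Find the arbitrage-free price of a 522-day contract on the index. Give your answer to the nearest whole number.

F = S · (1+r/4)^(4T)
= 22357 × 1.063378
F = 23,774

23,774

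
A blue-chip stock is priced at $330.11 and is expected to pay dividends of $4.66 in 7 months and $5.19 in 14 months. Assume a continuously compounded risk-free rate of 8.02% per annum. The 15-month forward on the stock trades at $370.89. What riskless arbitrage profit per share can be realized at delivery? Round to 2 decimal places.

PV(dividends) I = 4.66·e^(−0.0802·7/12) + 5.19·e^(−0.0802·14/12) = 9.1734
Fair forward F* = (S − I)·e^(rT) = (330.11 − 9.1734)·e^0.100250 = 320.9366 × 1.105447 = 354.7784
Market $370.89 > fair 354.7784: forward overpriced → cash-and-carry (borrow at r, buy the stock and collect the dividends, short the forward).
Profit at T = |F_mkt − F*| = |370.89 − 354.7784| = $16.11 per share

$16.11 per share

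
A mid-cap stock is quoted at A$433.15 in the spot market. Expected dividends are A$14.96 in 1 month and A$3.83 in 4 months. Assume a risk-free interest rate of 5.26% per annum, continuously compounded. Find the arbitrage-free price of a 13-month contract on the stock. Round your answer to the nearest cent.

PV(dividends) I = 14.96·e^(−0.0526·1/12) + 3.83·e^(−0.0526·4/12)
I = 14.8946 + 3.7634 = 18.6580
F = (S − I)·e^(rT) = (433.15 − 18.6580) · e^(0.0526·13/12)
= 414.4920 · e^0.056983 = 414.4920 × 1.058638 = A$438.80

A$438.80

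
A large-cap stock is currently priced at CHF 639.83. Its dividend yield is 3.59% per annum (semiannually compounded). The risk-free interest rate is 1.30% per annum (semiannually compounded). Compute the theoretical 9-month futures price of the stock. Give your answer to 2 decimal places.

CHF 629.07

F = S · (1+r/2)^(2T) / (1+q/2)^(2T)
= 639.83 × 1.009766 / 1.027045 = 639.83 × 0.983176
F = CHF 629.07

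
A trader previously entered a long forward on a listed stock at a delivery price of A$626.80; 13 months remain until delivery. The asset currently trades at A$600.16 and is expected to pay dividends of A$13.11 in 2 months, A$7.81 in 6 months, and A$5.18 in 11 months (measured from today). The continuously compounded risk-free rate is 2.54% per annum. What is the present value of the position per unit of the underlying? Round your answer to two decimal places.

PV(remaining dividends) I = 13.11·e^(−0.0254·2/12) + 7.81·e^(−0.0254·6/12) + 5.18·e^(−0.0254·11/12) = 25.8268
Current forward F = (S − I)·e^(rT) = (600.16 − 25.8268)·e^(0.0254·13/12) = 574.3332 × 1.027899 = 590.3565
Value (long) = (F − K)·e^(−rT) = (590.3565 − 626.80) × 0.972858 = -35.4544
Value = -A$35.45

-A$35.45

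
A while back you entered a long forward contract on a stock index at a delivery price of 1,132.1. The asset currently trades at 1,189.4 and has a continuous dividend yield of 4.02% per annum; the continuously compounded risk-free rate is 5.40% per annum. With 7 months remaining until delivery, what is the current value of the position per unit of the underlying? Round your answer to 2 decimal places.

Current fair forward for the remaining 7 months: F = S·e^((r − q)·T), (r − q) = 0.0540 − 0.0402 = 0.0138
F = 1189.4 · e^(0.0138 × 7/12) = 1189.4 × 1.00808249 = 1199.0133
Value of long forward = (F − K)·e^(−rT) = (1199.0133 − 1132.1) · e^(−0.0540·7/12)
= 66.9133 × 0.96899096 = 64.84

64.84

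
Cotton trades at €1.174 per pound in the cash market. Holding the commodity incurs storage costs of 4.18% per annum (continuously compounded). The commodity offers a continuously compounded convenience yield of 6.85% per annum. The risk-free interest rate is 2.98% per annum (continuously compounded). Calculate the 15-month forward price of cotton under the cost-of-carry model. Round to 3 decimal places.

Net carry = r + u − y = 0.0298 + 0.0418 − 0.0685 = 0.0031
F = S·e^((r+u−y)T) = 1.174 · e^(0.0031 × 15/12) = 1.174 · e^0.003875
= 1.174 × 1.003883 = €1.179 per pound

€1.179 per pound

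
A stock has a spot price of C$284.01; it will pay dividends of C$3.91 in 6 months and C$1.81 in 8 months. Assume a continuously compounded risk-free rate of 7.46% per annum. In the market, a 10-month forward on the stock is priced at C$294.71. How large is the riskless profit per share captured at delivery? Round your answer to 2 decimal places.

PV(dividends) I = 3.91·e^(−0.0746·6/12) + 1.81·e^(−0.0746·8/12) = 5.4890
Fair forward F* = (S − I)·e^(rT) = (284.01 − 5.4890)·e^0.062167 = 278.5210 × 1.064140 = 296.3853
Market C$294.71 < fair 296.3853: forward underpriced → reverse cash-and-carry (short the stock, invest proceeds at r, pay the dividends, go long the forward).
Profit at T = |F_mkt − F*| = |294.71 − 296.3853| = C$1.68 per share

C$1.68 per share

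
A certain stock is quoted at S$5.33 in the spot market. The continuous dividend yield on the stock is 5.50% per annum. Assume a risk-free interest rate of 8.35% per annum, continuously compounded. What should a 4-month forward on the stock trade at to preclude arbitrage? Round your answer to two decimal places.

F = S·e^((r − q)T) = 5.33 · e^((0.0835 − 0.0550) × 4/12)
= 5.33 · e^0.009500 = 5.33 × 1.009545
F = S$5.38

S$5.38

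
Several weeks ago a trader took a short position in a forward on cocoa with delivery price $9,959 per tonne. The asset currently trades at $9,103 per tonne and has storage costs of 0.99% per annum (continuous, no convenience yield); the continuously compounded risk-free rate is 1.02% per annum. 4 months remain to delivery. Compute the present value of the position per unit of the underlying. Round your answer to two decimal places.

$792.11 per tonne

Current fair forward for the remaining 4 months: F = S·e^((r + u)·T), (r + u) = 0.0102 + 0.0099 = 0.0201
F = 9103 · e^(0.0201 × 4/12) = 9103 × 1.00672250 = 9164.1949
Value of long forward = (F − K)·e^(−rT) = (9164.1949 − 9959) · e^(−0.0102·4/12)
= -794.8051 × 0.99660577 = -792.11
Short position value = −(long value) = $792.11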